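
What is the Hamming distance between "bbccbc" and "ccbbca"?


Comparing "bbccbc" and "ccbbca" position by position:
  Position 0: 'b' vs 'c' => differ
  Position 1: 'b' vs 'c' => differ
  Position 2: 'c' vs 'b' => differ
  Position 3: 'c' vs 'b' => differ
  Position 4: 'b' vs 'c' => differ
  Position 5: 'c' vs 'a' => differ
Total differences (Hamming distance): 6

6


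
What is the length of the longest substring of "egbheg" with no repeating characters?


Input: "egbheg"
Sliding window (track last position of each char):
  Position 0 ('e'): window [0,0] length 1 -- new best
  Position 1 ('g'): window [0,1] length 2 -- new best
  Position 2 ('b'): window [0,2] length 3 -- new best
  Position 3 ('h'): window [0,3] length 4 -- new best
  Position 4 ('e'): repeat (last at 0), move window start to 1
  Position 4 ('e'): window [1,4] length 4
  Position 5 ('g'): repeat (last at 1), move window start to 2
  Position 5 ('g'): window [2,5] length 4
Longest substring with no repeats: "egbh" with length 4

4


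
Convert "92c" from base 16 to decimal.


Input: "92c" in base 16
Positional expansion:
  Digit '9' (value 9) x 16^2 = 2304
  Digit '2' (value 2) x 16^1 = 32
  Digit 'c' (value 12) x 16^0 = 12
Sum = 2348

2348


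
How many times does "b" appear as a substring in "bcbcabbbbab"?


Searching for "b" in "bcbcabbbbab"
Scanning each position:
  Position 0: "b" => MATCH
  Position 1: "c" => no
  Position 2: "b" => MATCH
  Position 3: "c" => no
  Position 4: "a" => no
  Position 5: "b" => MATCH
  Position 6: "b" => MATCH
  Position 7: "b" => MATCH
  Position 8: "b" => MATCH
  Position 9: "a" => no
  Position 10: "b" => MATCH
Total occurrences: 7

7


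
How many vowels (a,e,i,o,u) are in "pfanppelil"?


Input: pfanppelil
Checking each character:
  'p' at position 0: consonant
  'f' at position 1: consonant
  'a' at position 2: vowel (running total: 1)
  'n' at position 3: consonant
  'p' at position 4: consonant
  'p' at position 5: consonant
  'e' at position 6: vowel (running total: 2)
  'l' at position 7: consonant
  'i' at position 8: vowel (running total: 3)
  'l' at position 9: consonant
Total vowels: 3

3


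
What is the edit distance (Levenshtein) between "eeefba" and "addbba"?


Computing edit distance: "eeefba" -> "addbba"
DP table:
           a    d    d    b    b    a
      0    1    2    3    4    5    6
  e   1    1    2    3    4    5    6
  e   2    2    2    3    4    5    6
  e   3    3    3    3    4    5    6
  f   4    4    4    4    4    5    6
  b   5    5    5    5    4    4    5
  a   6    5    6    6    5    5    4
Edit distance = dp[6][6] = 4

4


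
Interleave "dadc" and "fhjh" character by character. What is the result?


Interleaving "dadc" and "fhjh":
  Position 0: 'd' from first, 'f' from second => "df"
  Position 1: 'a' from first, 'h' from second => "ah"
  Position 2: 'd' from first, 'j' from second => "dj"
  Position 3: 'c' from first, 'h' from second => "ch"
Result: dfahdjch

dfahdjch


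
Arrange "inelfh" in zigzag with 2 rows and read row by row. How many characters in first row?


Zigzag "inelfh" into 2 rows:
Placing characters:
  'i' => row 0
  'n' => row 1
  'e' => row 0
  'l' => row 1
  'f' => row 0
  'h' => row 1
Rows:
  Row 0: "ief"
  Row 1: "nlh"
First row length: 3

3


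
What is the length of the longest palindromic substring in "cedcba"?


Input: "cedcba"
Checking substrings for palindromes:
  No multi-char palindromic substrings found
Longest palindromic substring: "c" with length 1

1


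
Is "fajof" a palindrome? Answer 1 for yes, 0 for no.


Input: fajof
Reversed: fojaf
  Compare pos 0 ('f') with pos 4 ('f'): match
  Compare pos 1 ('a') with pos 3 ('o'): MISMATCH
Result: not a palindrome

0


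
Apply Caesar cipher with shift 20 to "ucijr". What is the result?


Caesar cipher: shift "ucijr" by 20
  'u' (pos 20) + 20 = pos 14 = 'o'
  'c' (pos 2) + 20 = pos 22 = 'w'
  'i' (pos 8) + 20 = pos 2 = 'c'
  'j' (pos 9) + 20 = pos 3 = 'd'
  'r' (pos 17) + 20 = pos 11 = 'l'
Result: owcdl

owcdl


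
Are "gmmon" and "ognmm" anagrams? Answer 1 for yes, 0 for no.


Strings: "gmmon", "ognmm"
Sorted first:  gmmno
Sorted second: gmmno
Sorted forms match => anagrams

1


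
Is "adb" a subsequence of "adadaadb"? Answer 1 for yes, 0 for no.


Check if "adb" is a subsequence of "adadaadb"
Greedy scan:
  Position 0 ('a'): matches sub[0] = 'a'
  Position 1 ('d'): matches sub[1] = 'd'
  Position 2 ('a'): no match needed
  Position 3 ('d'): no match needed
  Position 4 ('a'): no match needed
  Position 5 ('a'): no match needed
  Position 6 ('d'): no match needed
  Position 7 ('b'): matches sub[2] = 'b'
All 3 characters matched => is a subsequence

1


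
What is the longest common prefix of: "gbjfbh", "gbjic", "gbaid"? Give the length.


Words: gbjfbh, gbjic, gbaid
  Position 0: all 'g' => match
  Position 1: all 'b' => match
  Position 2: ('j', 'j', 'a') => mismatch, stop
LCP = "gb" (length 2)

2


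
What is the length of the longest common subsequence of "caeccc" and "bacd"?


LCS of "caeccc" and "bacd"
DP table:
           b    a    c    d
      0    0    0    0    0
  c   0    0    0    1    1
  a   0    0    1    1    1
  e   0    0    1    1    1
  c   0    0    1    2    2
  c   0    0    1    2    2
  c   0    0    1    2    2
LCS length = dp[6][4] = 2

2


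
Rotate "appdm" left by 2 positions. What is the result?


Input: "appdm", rotate left by 2
First 2 characters: "ap"
Remaining characters: "pdm"
Concatenate remaining + first: "pdm" + "ap" = "pdmap"

pdmap


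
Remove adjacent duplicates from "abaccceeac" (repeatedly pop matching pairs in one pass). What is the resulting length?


Input: abaccceeac
Stack-based adjacent duplicate removal:
  Read 'a': push. Stack: a
  Read 'b': push. Stack: ab
  Read 'a': push. Stack: aba
  Read 'c': push. Stack: abac
  Read 'c': matches stack top 'c' => pop. Stack: aba
  Read 'c': push. Stack: abac
  Read 'e': push. Stack: abace
  Read 'e': matches stack top 'e' => pop. Stack: abac
  Read 'a': push. Stack: abaca
  Read 'c': push. Stack: abacac
Final stack: "abacac" (length 6)

6


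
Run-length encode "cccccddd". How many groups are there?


Input: cccccddd
Scanning for consecutive runs:
  Group 1: 'c' x 5 (positions 0-4)
  Group 2: 'd' x 3 (positions 5-7)
Total groups: 2

2


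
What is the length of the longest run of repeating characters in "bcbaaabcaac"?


Input: "bcbaaabcaac"
Scanning for longest run:
  Position 1 ('c'): new char, reset run to 1
  Position 2 ('b'): new char, reset run to 1
  Position 3 ('a'): new char, reset run to 1
  Position 4 ('a'): continues run of 'a', length=2
  Position 5 ('a'): continues run of 'a', length=3
  Position 6 ('b'): new char, reset run to 1
  Position 7 ('c'): new char, reset run to 1
  Position 8 ('a'): new char, reset run to 1
  Position 9 ('a'): continues run of 'a', length=2
  Position 10 ('c'): new char, reset run to 1
Longest run: 'a' with length 3

3


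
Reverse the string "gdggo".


Input: gdggo
Reading characters right to left:
  Position 4: 'o'
  Position 3: 'g'
  Position 2: 'g'
  Position 1: 'd'
  Position 0: 'g'
Reversed: oggdg

oggdg


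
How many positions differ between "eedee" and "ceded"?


Comparing "eedee" and "ceded" position by position:
  Position 0: 'e' vs 'c' => DIFFER
  Position 1: 'e' vs 'e' => same
  Position 2: 'd' vs 'd' => same
  Position 3: 'e' vs 'e' => same
  Position 4: 'e' vs 'd' => DIFFER
Positions that differ: 2

2


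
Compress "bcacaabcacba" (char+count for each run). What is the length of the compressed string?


Input: bcacaabcacba
Runs:
  'b' x 1 => "b1"
  'c' x 1 => "c1"
  'a' x 1 => "a1"
  'c' x 1 => "c1"
  'a' x 2 => "a2"
  'b' x 1 => "b1"
  'c' x 1 => "c1"
  'a' x 1 => "a1"
  'c' x 1 => "c1"
  'b' x 1 => "b1"
  'a' x 1 => "a1"
Compressed: "b1c1a1c1a2b1c1a1c1b1a1"
Compressed length: 22

22


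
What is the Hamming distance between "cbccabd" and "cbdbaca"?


Comparing "cbccabd" and "cbdbaca" position by position:
  Position 0: 'c' vs 'c' => same
  Position 1: 'b' vs 'b' => same
  Position 2: 'c' vs 'd' => differ
  Position 3: 'c' vs 'b' => differ
  Position 4: 'a' vs 'a' => same
  Position 5: 'b' vs 'c' => differ
  Position 6: 'd' vs 'a' => differ
Total differences (Hamming distance): 4

4


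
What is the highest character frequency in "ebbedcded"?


Input: ebbedcded
Character counts:
  'b': 2
  'c': 1
  'd': 3
  'e': 3
Maximum frequency: 3

3


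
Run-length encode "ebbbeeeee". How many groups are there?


Input: ebbbeeeee
Scanning for consecutive runs:
  Group 1: 'e' x 1 (positions 0-0)
  Group 2: 'b' x 3 (positions 1-3)
  Group 3: 'e' x 5 (positions 4-8)
Total groups: 3

3


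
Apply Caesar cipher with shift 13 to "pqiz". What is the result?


Caesar cipher: shift "pqiz" by 13
  'p' (pos 15) + 13 = pos 2 = 'c'
  'q' (pos 16) + 13 = pos 3 = 'd'
  'i' (pos 8) + 13 = pos 21 = 'v'
  'z' (pos 25) + 13 = pos 12 = 'm'
Result: cdvm

cdvm


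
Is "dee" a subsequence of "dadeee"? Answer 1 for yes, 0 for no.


Check if "dee" is a subsequence of "dadeee"
Greedy scan:
  Position 0 ('d'): matches sub[0] = 'd'
  Position 1 ('a'): no match needed
  Position 2 ('d'): no match needed
  Position 3 ('e'): matches sub[1] = 'e'
  Position 4 ('e'): matches sub[2] = 'e'
  Position 5 ('e'): no match needed
All 3 characters matched => is a subsequence

1


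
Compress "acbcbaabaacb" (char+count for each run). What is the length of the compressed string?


Input: acbcbaabaacb
Runs:
  'a' x 1 => "a1"
  'c' x 1 => "c1"
  'b' x 1 => "b1"
  'c' x 1 => "c1"
  'b' x 1 => "b1"
  'a' x 2 => "a2"
  'b' x 1 => "b1"
  'a' x 2 => "a2"
  'c' x 1 => "c1"
  'b' x 1 => "b1"
Compressed: "a1c1b1c1b1a2b1a2c1b1"
Compressed length: 20

20


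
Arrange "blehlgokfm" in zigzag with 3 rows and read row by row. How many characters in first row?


Zigzag "blehlgokfm" into 3 rows:
Placing characters:
  'b' => row 0
  'l' => row 1
  'e' => row 2
  'h' => row 1
  'l' => row 0
  'g' => row 1
  'o' => row 2
  'k' => row 1
  'f' => row 0
  'm' => row 1
Rows:
  Row 0: "blf"
  Row 1: "lhgkm"
  Row 2: "eo"
First row length: 3

3


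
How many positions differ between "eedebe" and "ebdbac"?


Comparing "eedebe" and "ebdbac" position by position:
  Position 0: 'e' vs 'e' => same
  Position 1: 'e' vs 'b' => DIFFER
  Position 2: 'd' vs 'd' => same
  Position 3: 'e' vs 'b' => DIFFER
  Position 4: 'b' vs 'a' => DIFFER
  Position 5: 'e' vs 'c' => DIFFER
Positions that differ: 4

4


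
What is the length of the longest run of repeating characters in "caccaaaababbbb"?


Input: "caccaaaababbbb"
Scanning for longest run:
  Position 1 ('a'): new char, reset run to 1
  Position 2 ('c'): new char, reset run to 1
  Position 3 ('c'): continues run of 'c', length=2
  Position 4 ('a'): new char, reset run to 1
  Position 5 ('a'): continues run of 'a', length=2
  Position 6 ('a'): continues run of 'a', length=3
  Position 7 ('a'): continues run of 'a', length=4
  Position 8 ('b'): new char, reset run to 1
  Position 9 ('a'): new char, reset run to 1
  Position 10 ('b'): new char, reset run to 1
  Position 11 ('b'): continues run of 'b', length=2
  Position 12 ('b'): continues run of 'b', length=3
  Position 13 ('b'): continues run of 'b', length=4
Longest run: 'a' with length 4

4


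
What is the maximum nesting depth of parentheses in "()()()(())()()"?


Input: "()()()(())()()"
Tracking depth:
  Position 0 '(': depth becomes 1
  Position 1 ')': depth becomes 0
  Position 2 '(': depth becomes 1
  Position 3 ')': depth becomes 0
  Position 4 '(': depth becomes 1
  Position 5 ')': depth becomes 0
  Position 6 '(': depth becomes 1
  Position 7 '(': depth becomes 2
  Position 8 ')': depth becomes 1
  Position 9 ')': depth becomes 0
  Position 10 '(': depth becomes 1
  Position 11 ')': depth becomes 0
  Position 12 '(': depth becomes 1
  Position 13 ')': depth becomes 0
Maximum depth reached: 2

2


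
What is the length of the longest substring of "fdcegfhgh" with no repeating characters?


Input: "fdcegfhgh"
Sliding window (track last position of each char):
  Position 0 ('f'): window [0,0] length 1 -- new best
  Position 1 ('d'): window [0,1] length 2 -- new best
  Position 2 ('c'): window [0,2] length 3 -- new best
  Position 3 ('e'): window [0,3] length 4 -- new best
  Position 4 ('g'): window [0,4] length 5 -- new best
  Position 5 ('f'): repeat (last at 0), move window start to 1
  Position 5 ('f'): window [1,5] length 5
  Position 6 ('h'): window [1,6] length 6 -- new best
  Position 7 ('g'): repeat (last at 4), move window start to 5
  Position 7 ('g'): window [5,7] length 3
  Position 8 ('h'): repeat (last at 6), move window start to 7
  Position 8 ('h'): window [7,8] length 2
Longest substring with no repeats: "dcegfh" with length 6

6


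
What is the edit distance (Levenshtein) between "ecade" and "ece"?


Computing edit distance: "ecade" -> "ece"
DP table:
           e    c    e
      0    1    2    3
  e   1    0    1    2
  c   2    1    0    1
  a   3    2    1    1
  d   4    3    2    2
  e   5    4    3    2
Edit distance = dp[5][3] = 2

2


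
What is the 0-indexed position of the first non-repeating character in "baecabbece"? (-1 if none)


Input: baecabbece
Character frequencies:
  'a': 2
  'b': 3
  'c': 2
  'e': 3
Scanning left to right for freq == 1:
  Position 0 ('b'): freq=3, skip
  Position 1 ('a'): freq=2, skip
  Position 2 ('e'): freq=3, skip
  Position 3 ('c'): freq=2, skip
  Position 4 ('a'): freq=2, skip
  Position 5 ('b'): freq=3, skip
  Position 6 ('b'): freq=3, skip
  Position 7 ('e'): freq=3, skip
  Position 8 ('c'): freq=2, skip
  Position 9 ('e'): freq=3, skip
  No unique character found => answer = -1

-1


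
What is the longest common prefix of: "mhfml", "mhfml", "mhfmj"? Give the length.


Words: mhfml, mhfml, mhfmj
  Position 0: all 'm' => match
  Position 1: all 'h' => match
  Position 2: all 'f' => match
  Position 3: all 'm' => match
  Position 4: ('l', 'l', 'j') => mismatch, stop
LCP = "mhfm" (length 4)

4


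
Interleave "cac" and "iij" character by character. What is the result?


Interleaving "cac" and "iij":
  Position 0: 'c' from first, 'i' from second => "ci"
  Position 1: 'a' from first, 'i' from second => "ai"
  Position 2: 'c' from first, 'j' from second => "cj"
Result: ciaicj

ciaicj


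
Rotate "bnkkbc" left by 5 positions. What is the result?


Input: "bnkkbc", rotate left by 5
First 5 characters: "bnkkb"
Remaining characters: "c"
Concatenate remaining + first: "c" + "bnkkb" = "cbnkkb"

cbnkkb


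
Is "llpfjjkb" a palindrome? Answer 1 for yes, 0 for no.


Input: llpfjjkb
Reversed: bkjjfpll
  Compare pos 0 ('l') with pos 7 ('b'): MISMATCH
  Compare pos 1 ('l') with pos 6 ('k'): MISMATCH
  Compare pos 2 ('p') with pos 5 ('j'): MISMATCH
  Compare pos 3 ('f') with pos 4 ('j'): MISMATCH
Result: not a palindrome

0


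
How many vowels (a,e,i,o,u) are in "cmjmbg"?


Input: cmjmbg
Checking each character:
  'c' at position 0: consonant
  'm' at position 1: consonant
  'j' at position 2: consonant
  'm' at position 3: consonant
  'b' at position 4: consonant
  'g' at position 5: consonant
Total vowels: 0

0


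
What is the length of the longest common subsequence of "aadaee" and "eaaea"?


LCS of "aadaee" and "eaaea"
DP table:
           e    a    a    e    a
      0    0    0    0    0    0
  a   0    0    1    1    1    1
  a   0    0    1    2    2    2
  d   0    0    1    2    2    2
  a   0    0    1    2    2    3
  e   0    1    1    2    3    3
  e   0    1    1    2    3    3
LCS length = dp[6][5] = 3

3


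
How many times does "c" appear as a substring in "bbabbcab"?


Searching for "c" in "bbabbcab"
Scanning each position:
  Position 0: "b" => no
  Position 1: "b" => no
  Position 2: "a" => no
  Position 3: "b" => no
  Position 4: "b" => no
  Position 5: "c" => MATCH
  Position 6: "a" => no
  Position 7: "b" => no
Total occurrences: 1

1


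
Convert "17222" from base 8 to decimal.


Input: "17222" in base 8
Positional expansion:
  Digit '1' (value 1) x 8^4 = 4096
  Digit '7' (value 7) x 8^3 = 3584
  Digit '2' (value 2) x 8^2 = 128
  Digit '2' (value 2) x 8^1 = 16
  Digit '2' (value 2) x 8^0 = 2
Sum = 7826

7826


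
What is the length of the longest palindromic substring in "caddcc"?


Input: "caddcc"
Checking substrings for palindromes:
  [2:4] "dd" (len 2) => palindrome
  [4:6] "cc" (len 2) => palindrome
Longest palindromic substring: "dd" with length 2

2


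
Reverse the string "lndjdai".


Input: lndjdai
Reading characters right to left:
  Position 6: 'i'
  Position 5: 'a'
  Position 4: 'd'
  Position 3: 'j'
  Position 2: 'd'
  Position 1: 'n'
  Position 0: 'l'
Reversed: iadjdnl

iadjdnl


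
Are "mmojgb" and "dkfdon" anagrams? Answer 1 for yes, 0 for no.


Strings: "mmojgb", "dkfdon"
Sorted first:  bgjmmo
Sorted second: ddfkno
Differ at position 0: 'b' vs 'd' => not anagrams

0


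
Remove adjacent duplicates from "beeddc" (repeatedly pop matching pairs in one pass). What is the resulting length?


Input: beeddc
Stack-based adjacent duplicate removal:
  Read 'b': push. Stack: b
  Read 'e': push. Stack: be
  Read 'e': matches stack top 'e' => pop. Stack: b
  Read 'd': push. Stack: bd
  Read 'd': matches stack top 'd' => pop. Stack: b
  Read 'c': push. Stack: bc
Final stack: "bc" (length 2)

2


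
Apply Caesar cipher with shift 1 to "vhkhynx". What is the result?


Caesar cipher: shift "vhkhynx" by 1
  'v' (pos 21) + 1 = pos 22 = 'w'
  'h' (pos 7) + 1 = pos 8 = 'i'
  'k' (pos 10) + 1 = pos 11 = 'l'
  'h' (pos 7) + 1 = pos 8 = 'i'
  'y' (pos 24) + 1 = pos 25 = 'z'
  'n' (pos 13) + 1 = pos 14 = 'o'
  'x' (pos 23) + 1 = pos 24 = 'y'
Result: wilizoy

wilizoy


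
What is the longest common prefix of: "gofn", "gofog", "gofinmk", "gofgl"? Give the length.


Words: gofn, gofog, gofinmk, gofgl
  Position 0: all 'g' => match
  Position 1: all 'o' => match
  Position 2: all 'f' => match
  Position 3: ('n', 'o', 'i', 'g') => mismatch, stop
LCP = "gof" (length 3)

3


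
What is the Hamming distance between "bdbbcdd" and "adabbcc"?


Comparing "bdbbcdd" and "adabbcc" position by position:
  Position 0: 'b' vs 'a' => differ
  Position 1: 'd' vs 'd' => same
  Position 2: 'b' vs 'a' => differ
  Position 3: 'b' vs 'b' => same
  Position 4: 'c' vs 'b' => differ
  Position 5: 'd' vs 'c' => differ
  Position 6: 'd' vs 'c' => differ
Total differences (Hamming distance): 5

5


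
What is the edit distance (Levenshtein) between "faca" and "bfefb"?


Computing edit distance: "faca" -> "bfefb"
DP table:
           b    f    e    f    b
      0    1    2    3    4    5
  f   1    1    1    2    3    4
  a   2    2    2    2    3    4
  c   3    3    3    3    3    4
  a   4    4    4    4    4    4
Edit distance = dp[4][5] = 4

4


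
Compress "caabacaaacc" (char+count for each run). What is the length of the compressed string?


Input: caabacaaacc
Runs:
  'c' x 1 => "c1"
  'a' x 2 => "a2"
  'b' x 1 => "b1"
  'a' x 1 => "a1"
  'c' x 1 => "c1"
  'a' x 3 => "a3"
  'c' x 2 => "c2"
Compressed: "c1a2b1a1c1a3c2"
Compressed length: 14

14


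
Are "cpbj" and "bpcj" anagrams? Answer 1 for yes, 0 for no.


Strings: "cpbj", "bpcj"
Sorted first:  bcjp
Sorted second: bcjp
Sorted forms match => anagrams

1


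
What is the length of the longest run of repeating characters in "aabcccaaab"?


Input: "aabcccaaab"
Scanning for longest run:
  Position 1 ('a'): continues run of 'a', length=2
  Position 2 ('b'): new char, reset run to 1
  Position 3 ('c'): new char, reset run to 1
  Position 4 ('c'): continues run of 'c', length=2
  Position 5 ('c'): continues run of 'c', length=3
  Position 6 ('a'): new char, reset run to 1
  Position 7 ('a'): continues run of 'a', length=2
  Position 8 ('a'): continues run of 'a', length=3
  Position 9 ('b'): new char, reset run to 1
Longest run: 'c' with length 3

3


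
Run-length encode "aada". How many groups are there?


Input: aada
Scanning for consecutive runs:
  Group 1: 'a' x 2 (positions 0-1)
  Group 2: 'd' x 1 (positions 2-2)
  Group 3: 'a' x 1 (positions 3-3)
Total groups: 3

3


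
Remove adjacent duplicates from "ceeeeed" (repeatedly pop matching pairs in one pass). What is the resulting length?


Input: ceeeeed
Stack-based adjacent duplicate removal:
  Read 'c': push. Stack: c
  Read 'e': push. Stack: ce
  Read 'e': matches stack top 'e' => pop. Stack: c
  Read 'e': push. Stack: ce
  Read 'e': matches stack top 'e' => pop. Stack: c
  Read 'e': push. Stack: ce
  Read 'd': push. Stack: ced
Final stack: "ced" (length 3)

3


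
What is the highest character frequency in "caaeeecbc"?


Input: caaeeecbc
Character counts:
  'a': 2
  'b': 1
  'c': 3
  'e': 3
Maximum frequency: 3

3


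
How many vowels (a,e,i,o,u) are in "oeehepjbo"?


Input: oeehepjbo
Checking each character:
  'o' at position 0: vowel (running total: 1)
  'e' at position 1: vowel (running total: 2)
  'e' at position 2: vowel (running total: 3)
  'h' at position 3: consonant
  'e' at position 4: vowel (running total: 4)
  'p' at position 5: consonant
  'j' at position 6: consonant
  'b' at position 7: consonant
  'o' at position 8: vowel (running total: 5)
Total vowels: 5

5


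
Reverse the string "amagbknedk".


Input: amagbknedk
Reading characters right to left:
  Position 9: 'k'
  Position 8: 'd'
  Position 7: 'e'
  Position 6: 'n'
  Position 5: 'k'
  Position 4: 'b'
  Position 3: 'g'
  Position 2: 'a'
  Position 1: 'm'
  Position 0: 'a'
Reversed: kdenkbgama

kdenkbgama


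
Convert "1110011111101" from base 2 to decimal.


Input: "1110011111101" in base 2
Positional expansion:
  Digit '1' (value 1) x 2^12 = 4096
  Digit '1' (value 1) x 2^11 = 2048
  Digit '1' (value 1) x 2^10 = 1024
  Digit '0' (value 0) x 2^9 = 0
  Digit '0' (value 0) x 2^8 = 0
  Digit '1' (value 1) x 2^7 = 128
  Digit '1' (value 1) x 2^6 = 64
  Digit '1' (value 1) x 2^5 = 32
  Digit '1' (value 1) x 2^4 = 16
  Digit '1' (value 1) x 2^3 = 8
  Digit '1' (value 1) x 2^2 = 4
  Digit '0' (value 0) x 2^1 = 0
  Digit '1' (value 1) x 2^0 = 1
Sum = 7421

7421


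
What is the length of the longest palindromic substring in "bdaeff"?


Input: "bdaeff"
Checking substrings for palindromes:
  [4:6] "ff" (len 2) => palindrome
Longest palindromic substring: "ff" with length 2

2


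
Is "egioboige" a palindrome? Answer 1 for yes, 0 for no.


Input: egioboige
Reversed: egioboige
  Compare pos 0 ('e') with pos 8 ('e'): match
  Compare pos 1 ('g') with pos 7 ('g'): match
  Compare pos 2 ('i') with pos 6 ('i'): match
  Compare pos 3 ('o') with pos 5 ('o'): match
Result: palindrome

1


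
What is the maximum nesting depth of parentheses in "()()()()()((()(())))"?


Input: "()()()()()((()(())))"
Tracking depth:
  Position 0 '(': depth becomes 1
  Position 1 ')': depth becomes 0
  Position 2 '(': depth becomes 1
  Position 3 ')': depth becomes 0
  Position 4 '(': depth becomes 1
  Position 5 ')': depth becomes 0
  Position 6 '(': depth becomes 1
  Position 7 ')': depth becomes 0
  Position 8 '(': depth becomes 1
  Position 9 ')': depth becomes 0
  Position 10 '(': depth becomes 1
  Position 11 '(': depth becomes 2
  Position 12 '(': depth becomes 3
  Position 13 ')': depth becomes 2
  Position 14 '(': depth becomes 3
  Position 15 '(': depth becomes 4
  Position 16 ')': depth becomes 3
  Position 17 ')': depth becomes 2
  Position 18 ')': depth becomes 1
  Position 19 ')': depth becomes 0
Maximum depth reached: 4

4


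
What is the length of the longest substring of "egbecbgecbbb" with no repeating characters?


Input: "egbecbgecbbb"
Sliding window (track last position of each char):
  Position 0 ('e'): window [0,0] length 1 -- new best
  Position 1 ('g'): window [0,1] length 2 -- new best
  Position 2 ('b'): window [0,2] length 3 -- new best
  Position 3 ('e'): repeat (last at 0), move window start to 1
  Position 3 ('e'): window [1,3] length 3
  Position 4 ('c'): window [1,4] length 4 -- new best
  Position 5 ('b'): repeat (last at 2), move window start to 3
  Position 5 ('b'): window [3,5] length 3
  Position 6 ('g'): window [3,6] length 4
  Position 7 ('e'): repeat (last at 3), move window start to 4
  Position 7 ('e'): window [4,7] length 4
  Position 8 ('c'): repeat (last at 4), move window start to 5
  Position 8 ('c'): window [5,8] length 4
  Position 9 ('b'): repeat (last at 5), move window start to 6
  Position 9 ('b'): window [6,9] length 4
  Position 10 ('b'): repeat (last at 9), move window start to 10
  Position 10 ('b'): window [10,10] length 1
  Position 11 ('b'): repeat (last at 10), move window start to 11
  Position 11 ('b'): window [11,11] length 1
Longest substring with no repeats: "gbec" with length 4

4


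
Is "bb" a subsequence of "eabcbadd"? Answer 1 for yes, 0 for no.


Check if "bb" is a subsequence of "eabcbadd"
Greedy scan:
  Position 0 ('e'): no match needed
  Position 1 ('a'): no match needed
  Position 2 ('b'): matches sub[0] = 'b'
  Position 3 ('c'): no match needed
  Position 4 ('b'): matches sub[1] = 'b'
  Position 5 ('a'): no match needed
  Position 6 ('d'): no match needed
  Position 7 ('d'): no match needed
All 2 characters matched => is a subsequence

1


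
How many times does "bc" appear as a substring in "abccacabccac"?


Searching for "bc" in "abccacabccac"
Scanning each position:
  Position 0: "ab" => no
  Position 1: "bc" => MATCH
  Position 2: "cc" => no
  Position 3: "ca" => no
  Position 4: "ac" => no
  Position 5: "ca" => no
  Position 6: "ab" => no
  Position 7: "bc" => MATCH
  Position 8: "cc" => no
  Position 9: "ca" => no
  Position 10: "ac" => no
Total occurrences: 2

2


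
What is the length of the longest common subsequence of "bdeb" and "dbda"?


LCS of "bdeb" and "dbda"
DP table:
           d    b    d    a
      0    0    0    0    0
  b   0    0    1    1    1
  d   0    1    1    2    2
  e   0    1    1    2    2
  b   0    1    2    2    2
LCS length = dp[4][4] = 2

2


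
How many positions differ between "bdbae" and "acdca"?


Comparing "bdbae" and "acdca" position by position:
  Position 0: 'b' vs 'a' => DIFFER
  Position 1: 'd' vs 'c' => DIFFER
  Position 2: 'b' vs 'd' => DIFFER
  Position 3: 'a' vs 'c' => DIFFER
  Position 4: 'e' vs 'a' => DIFFER
Positions that differ: 5

5


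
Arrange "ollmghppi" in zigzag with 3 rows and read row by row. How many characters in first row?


Zigzag "ollmghppi" into 3 rows:
Placing characters:
  'o' => row 0
  'l' => row 1
  'l' => row 2
  'm' => row 1
  'g' => row 0
  'h' => row 1
  'p' => row 2
  'p' => row 1
  'i' => row 0
Rows:
  Row 0: "ogi"
  Row 1: "lmhp"
  Row 2: "lp"
First row length: 3

3


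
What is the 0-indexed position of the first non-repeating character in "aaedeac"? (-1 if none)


Input: aaedeac
Character frequencies:
  'a': 3
  'c': 1
  'd': 1
  'e': 2
Scanning left to right for freq == 1:
  Position 0 ('a'): freq=3, skip
  Position 1 ('a'): freq=3, skip
  Position 2 ('e'): freq=2, skip
  Position 3 ('d'): unique! => answer = 3

3


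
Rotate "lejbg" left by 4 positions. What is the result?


Input: "lejbg", rotate left by 4
First 4 characters: "lejb"
Remaining characters: "g"
Concatenate remaining + first: "g" + "lejb" = "glejb"

glejb


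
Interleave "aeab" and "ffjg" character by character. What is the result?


Interleaving "aeab" and "ffjg":
  Position 0: 'a' from first, 'f' from second => "af"
  Position 1: 'e' from first, 'f' from second => "ef"
  Position 2: 'a' from first, 'j' from second => "aj"
  Position 3: 'b' from first, 'g' from second => "bg"
Result: afefajbg

afefajbg


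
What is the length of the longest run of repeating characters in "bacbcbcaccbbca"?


Input: "bacbcbcaccbbca"
Scanning for longest run:
  Position 1 ('a'): new char, reset run to 1
  Position 2 ('c'): new char, reset run to 1
  Position 3 ('b'): new char, reset run to 1
  Position 4 ('c'): new char, reset run to 1
  Position 5 ('b'): new char, reset run to 1
  Position 6 ('c'): new char, reset run to 1
  Position 7 ('a'): new char, reset run to 1
  Position 8 ('c'): new char, reset run to 1
  Position 9 ('c'): continues run of 'c', length=2
  Position 10 ('b'): new char, reset run to 1
  Position 11 ('b'): continues run of 'b', length=2
  Position 12 ('c'): new char, reset run to 1
  Position 13 ('a'): new char, reset run to 1
Longest run: 'c' with length 2

2


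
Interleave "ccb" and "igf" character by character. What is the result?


Interleaving "ccb" and "igf":
  Position 0: 'c' from first, 'i' from second => "ci"
  Position 1: 'c' from first, 'g' from second => "cg"
  Position 2: 'b' from first, 'f' from second => "bf"
Result: cicgbf

cicgbf


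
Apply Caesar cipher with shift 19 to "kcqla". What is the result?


Caesar cipher: shift "kcqla" by 19
  'k' (pos 10) + 19 = pos 3 = 'd'
  'c' (pos 2) + 19 = pos 21 = 'v'
  'q' (pos 16) + 19 = pos 9 = 'j'
  'l' (pos 11) + 19 = pos 4 = 'e'
  'a' (pos 0) + 19 = pos 19 = 't'
Result: dvjet

dvjet


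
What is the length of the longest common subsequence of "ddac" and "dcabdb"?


LCS of "ddac" and "dcabdb"
DP table:
           d    c    a    b    d    b
      0    0    0    0    0    0    0
  d   0    1    1    1    1    1    1
  d   0    1    1    1    1    2    2
  a   0    1    1    2    2    2    2
  c   0    1    2    2    2    2    2
LCS length = dp[4][6] = 2

2


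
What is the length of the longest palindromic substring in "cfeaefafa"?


Input: "cfeaefafa"
Checking substrings for palindromes:
  [1:6] "feaef" (len 5) => palindrome
  [2:5] "eae" (len 3) => palindrome
  [5:8] "faf" (len 3) => palindrome
  [6:9] "afa" (len 3) => palindrome
Longest palindromic substring: "feaef" with length 5

5


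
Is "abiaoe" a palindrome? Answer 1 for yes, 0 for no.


Input: abiaoe
Reversed: eoaiba
  Compare pos 0 ('a') with pos 5 ('e'): MISMATCH
  Compare pos 1 ('b') with pos 4 ('o'): MISMATCH
  Compare pos 2 ('i') with pos 3 ('a'): MISMATCH
Result: not a palindrome

0


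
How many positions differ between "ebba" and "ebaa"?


Comparing "ebba" and "ebaa" position by position:
  Position 0: 'e' vs 'e' => same
  Position 1: 'b' vs 'b' => same
  Position 2: 'b' vs 'a' => DIFFER
  Position 3: 'a' vs 'a' => same
Positions that differ: 1

1


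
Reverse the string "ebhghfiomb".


Input: ebhghfiomb
Reading characters right to left:
  Position 9: 'b'
  Position 8: 'm'
  Position 7: 'o'
  Position 6: 'i'
  Position 5: 'f'
  Position 4: 'h'
  Position 3: 'g'
  Position 2: 'h'
  Position 1: 'b'
  Position 0: 'e'
Reversed: bmoifhghbe

bmoifhghbe


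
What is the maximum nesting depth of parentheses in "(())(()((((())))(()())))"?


Input: "(())(()((((())))(()())))"
Tracking depth:
  Position 0 '(': depth becomes 1
  Position 1 '(': depth becomes 2
  Position 2 ')': depth becomes 1
  Position 3 ')': depth becomes 0
  Position 4 '(': depth becomes 1
  Position 5 '(': depth becomes 2
  Position 6 ')': depth becomes 1
  Position 7 '(': depth becomes 2
  Position 8 '(': depth becomes 3
  Position 9 '(': depth becomes 4
  Position 10 '(': depth becomes 5
  Position 11 '(': depth becomes 6
  Position 12 ')': depth becomes 5
  Position 13 ')': depth becomes 4
  Position 14 ')': depth becomes 3
  Position 15 ')': depth becomes 2
  Position 16 '(': depth becomes 3
  Position 17 '(': depth becomes 4
  Position 18 ')': depth becomes 3
  Position 19 '(': depth becomes 4
  Position 20 ')': depth becomes 3
  Position 21 ')': depth becomes 2
  Position 22 ')': depth becomes 1
  Position 23 ')': depth becomes 0
Maximum depth reached: 6

6


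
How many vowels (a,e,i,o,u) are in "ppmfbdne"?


Input: ppmfbdne
Checking each character:
  'p' at position 0: consonant
  'p' at position 1: consonant
  'm' at position 2: consonant
  'f' at position 3: consonant
  'b' at position 4: consonant
  'd' at position 5: consonant
  'n' at position 6: consonant
  'e' at position 7: vowel (running total: 1)
Total vowels: 1

1


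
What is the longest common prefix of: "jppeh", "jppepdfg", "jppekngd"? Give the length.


Words: jppeh, jppepdfg, jppekngd
  Position 0: all 'j' => match
  Position 1: all 'p' => match
  Position 2: all 'p' => match
  Position 3: all 'e' => match
  Position 4: ('h', 'p', 'k') => mismatch, stop
LCP = "jppe" (length 4)

4


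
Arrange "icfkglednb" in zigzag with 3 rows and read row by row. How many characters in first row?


Zigzag "icfkglednb" into 3 rows:
Placing characters:
  'i' => row 0
  'c' => row 1
  'f' => row 2
  'k' => row 1
  'g' => row 0
  'l' => row 1
  'e' => row 2
  'd' => row 1
  'n' => row 0
  'b' => row 1
Rows:
  Row 0: "ign"
  Row 1: "ckldb"
  Row 2: "fe"
First row length: 3

3


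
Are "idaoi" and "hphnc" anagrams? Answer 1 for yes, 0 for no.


Strings: "idaoi", "hphnc"
Sorted first:  adiio
Sorted second: chhnp
Differ at position 0: 'a' vs 'c' => not anagrams

0


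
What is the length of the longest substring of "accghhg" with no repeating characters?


Input: "accghhg"
Sliding window (track last position of each char):
  Position 0 ('a'): window [0,0] length 1 -- new best
  Position 1 ('c'): window [0,1] length 2 -- new best
  Position 2 ('c'): repeat (last at 1), move window start to 2
  Position 2 ('c'): window [2,2] length 1
  Position 3 ('g'): window [2,3] length 2
  Position 4 ('h'): window [2,4] length 3 -- new best
  Position 5 ('h'): repeat (last at 4), move window start to 5
  Position 5 ('h'): window [5,5] length 1
  Position 6 ('g'): window [5,6] length 2
Longest substring with no repeats: "cgh" with length 3

3


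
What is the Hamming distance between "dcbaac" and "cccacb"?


Comparing "dcbaac" and "cccacb" position by position:
  Position 0: 'd' vs 'c' => differ
  Position 1: 'c' vs 'c' => same
  Position 2: 'b' vs 'c' => differ
  Position 3: 'a' vs 'a' => same
  Position 4: 'a' vs 'c' => differ
  Position 5: 'c' vs 'b' => differ
Total differences (Hamming distance): 4

4


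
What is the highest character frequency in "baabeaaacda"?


Input: baabeaaacda
Character counts:
  'a': 6
  'b': 2
  'c': 1
  'd': 1
  'e': 1
Maximum frequency: 6

6


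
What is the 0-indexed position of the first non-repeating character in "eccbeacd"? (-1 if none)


Input: eccbeacd
Character frequencies:
  'a': 1
  'b': 1
  'c': 3
  'd': 1
  'e': 2
Scanning left to right for freq == 1:
  Position 0 ('e'): freq=2, skip
  Position 1 ('c'): freq=3, skip
  Position 2 ('c'): freq=3, skip
  Position 3 ('b'): unique! => answer = 3

3


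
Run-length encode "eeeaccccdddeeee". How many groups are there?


Input: eeeaccccdddeeee
Scanning for consecutive runs:
  Group 1: 'e' x 3 (positions 0-2)
  Group 2: 'a' x 1 (positions 3-3)
  Group 3: 'c' x 4 (positions 4-7)
  Group 4: 'd' x 3 (positions 8-10)
  Group 5: 'e' x 4 (positions 11-14)
Total groups: 5

5


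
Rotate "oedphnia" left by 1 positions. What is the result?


Input: "oedphnia", rotate left by 1
First 1 characters: "o"
Remaining characters: "edphnia"
Concatenate remaining + first: "edphnia" + "o" = "edphniao"

edphniao


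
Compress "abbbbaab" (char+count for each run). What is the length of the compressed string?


Input: abbbbaab
Runs:
  'a' x 1 => "a1"
  'b' x 4 => "b4"
  'a' x 2 => "a2"
  'b' x 1 => "b1"
Compressed: "a1b4a2b1"
Compressed length: 8

8


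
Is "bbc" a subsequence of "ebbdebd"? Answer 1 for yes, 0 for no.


Check if "bbc" is a subsequence of "ebbdebd"
Greedy scan:
  Position 0 ('e'): no match needed
  Position 1 ('b'): matches sub[0] = 'b'
  Position 2 ('b'): matches sub[1] = 'b'
  Position 3 ('d'): no match needed
  Position 4 ('e'): no match needed
  Position 5 ('b'): no match needed
  Position 6 ('d'): no match needed
Only matched 2/3 characters => not a subsequence

0


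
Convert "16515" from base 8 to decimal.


Input: "16515" in base 8
Positional expansion:
  Digit '1' (value 1) x 8^4 = 4096
  Digit '6' (value 6) x 8^3 = 3072
  Digit '5' (value 5) x 8^2 = 320
  Digit '1' (value 1) x 8^1 = 8
  Digit '5' (value 5) x 8^0 = 5
Sum = 7501

7501


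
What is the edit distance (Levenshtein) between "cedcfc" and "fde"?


Computing edit distance: "cedcfc" -> "fde"
DP table:
           f    d    e
      0    1    2    3
  c   1    1    2    3
  e   2    2    2    2
  d   3    3    2    3
  c   4    4    3    3
  f   5    4    4    4
  c   6    5    5    5
Edit distance = dp[6][3] = 5

5


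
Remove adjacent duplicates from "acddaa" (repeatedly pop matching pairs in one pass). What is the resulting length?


Input: acddaa
Stack-based adjacent duplicate removal:
  Read 'a': push. Stack: a
  Read 'c': push. Stack: ac
  Read 'd': push. Stack: acd
  Read 'd': matches stack top 'd' => pop. Stack: ac
  Read 'a': push. Stack: aca
  Read 'a': matches stack top 'a' => pop. Stack: ac
Final stack: "ac" (length 2)

2


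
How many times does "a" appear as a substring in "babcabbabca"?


Searching for "a" in "babcabbabca"
Scanning each position:
  Position 0: "b" => no
  Position 1: "a" => MATCH
  Position 2: "b" => no
  Position 3: "c" => no
  Position 4: "a" => MATCH
  Position 5: "b" => no
  Position 6: "b" => no
  Position 7: "a" => MATCH
  Position 8: "b" => no
  Position 9: "c" => no
  Position 10: "a" => MATCH
Total occurrences: 4

4


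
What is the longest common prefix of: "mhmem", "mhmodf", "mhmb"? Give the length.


Words: mhmem, mhmodf, mhmb
  Position 0: all 'm' => match
  Position 1: all 'h' => match
  Position 2: all 'm' => match
  Position 3: ('e', 'o', 'b') => mismatch, stop
LCP = "mhm" (length 3)

3


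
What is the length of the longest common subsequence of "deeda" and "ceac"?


LCS of "deeda" and "ceac"
DP table:
           c    e    a    c
      0    0    0    0    0
  d   0    0    0    0    0
  e   0    0    1    1    1
  e   0    0    1    1    1
  d   0    0    1    1    1
  a   0    0    1    2    2
LCS length = dp[5][4] = 2

2


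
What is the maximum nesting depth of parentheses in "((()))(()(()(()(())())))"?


Input: "((()))(()(()(()(())())))"
Tracking depth:
  Position 0 '(': depth becomes 1
  Position 1 '(': depth becomes 2
  Position 2 '(': depth becomes 3
  Position 3 ')': depth becomes 2
  Position 4 ')': depth becomes 1
  Position 5 ')': depth becomes 0
  Position 6 '(': depth becomes 1
  Position 7 '(': depth becomes 2
  Position 8 ')': depth becomes 1
  Position 9 '(': depth becomes 2
  Position 10 '(': depth becomes 3
  Position 11 ')': depth becomes 2
  Position 12 '(': depth becomes 3
  Position 13 '(': depth becomes 4
  Position 14 ')': depth becomes 3
  Position 15 '(': depth becomes 4
  Position 16 '(': depth becomes 5
  Position 17 ')': depth becomes 4
  Position 18 ')': depth becomes 3
  Position 19 '(': depth becomes 4
  Position 20 ')': depth becomes 3
  Position 21 ')': depth becomes 2
  Position 22 ')': depth becomes 1
  Position 23 ')': depth becomes 0
Maximum depth reached: 5

5


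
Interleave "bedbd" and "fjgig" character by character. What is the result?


Interleaving "bedbd" and "fjgig":
  Position 0: 'b' from first, 'f' from second => "bf"
  Position 1: 'e' from first, 'j' from second => "ej"
  Position 2: 'd' from first, 'g' from second => "dg"
  Position 3: 'b' from first, 'i' from second => "bi"
  Position 4: 'd' from first, 'g' from second => "dg"
Result: bfejdgbidg

bfejdgbidg


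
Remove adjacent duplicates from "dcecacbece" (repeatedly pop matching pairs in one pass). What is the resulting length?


Input: dcecacbece
Stack-based adjacent duplicate removal:
  Read 'd': push. Stack: d
  Read 'c': push. Stack: dc
  Read 'e': push. Stack: dce
  Read 'c': push. Stack: dcec
  Read 'a': push. Stack: dceca
  Read 'c': push. Stack: dcecac
  Read 'b': push. Stack: dcecacb
  Read 'e': push. Stack: dcecacbe
  Read 'c': push. Stack: dcecacbec
  Read 'e': push. Stack: dcecacbece
Final stack: "dcecacbece" (length 10)

10


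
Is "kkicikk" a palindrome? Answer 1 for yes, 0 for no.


Input: kkicikk
Reversed: kkicikk
  Compare pos 0 ('k') with pos 6 ('k'): match
  Compare pos 1 ('k') with pos 5 ('k'): match
  Compare pos 2 ('i') with pos 4 ('i'): match
Result: palindrome

1
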